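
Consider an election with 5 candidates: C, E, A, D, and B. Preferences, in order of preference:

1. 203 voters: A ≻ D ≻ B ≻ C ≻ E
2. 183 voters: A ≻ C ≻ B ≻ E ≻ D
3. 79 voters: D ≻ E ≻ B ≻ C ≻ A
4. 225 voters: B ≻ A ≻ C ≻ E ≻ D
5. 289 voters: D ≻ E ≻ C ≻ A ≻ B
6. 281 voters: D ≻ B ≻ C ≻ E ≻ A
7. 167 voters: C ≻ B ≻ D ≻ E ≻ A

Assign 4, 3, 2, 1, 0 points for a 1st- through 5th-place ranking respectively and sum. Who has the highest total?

D

C: 203·1 + 183·3 + 79·1 + 225·2 + 289·2 + 281·2 + 167·4 = 3089
E: 203·0 + 183·1 + 79·3 + 225·1 + 289·3 + 281·1 + 167·1 = 1960
A: 203·4 + 183·4 + 79·0 + 225·3 + 289·1 + 281·0 + 167·0 = 2508
D: 203·3 + 183·0 + 79·4 + 225·0 + 289·4 + 281·4 + 167·2 = 3539
B: 203·2 + 183·2 + 79·2 + 225·4 + 289·0 + 281·3 + 167·3 = 3174
D has the highest Borda score (3539).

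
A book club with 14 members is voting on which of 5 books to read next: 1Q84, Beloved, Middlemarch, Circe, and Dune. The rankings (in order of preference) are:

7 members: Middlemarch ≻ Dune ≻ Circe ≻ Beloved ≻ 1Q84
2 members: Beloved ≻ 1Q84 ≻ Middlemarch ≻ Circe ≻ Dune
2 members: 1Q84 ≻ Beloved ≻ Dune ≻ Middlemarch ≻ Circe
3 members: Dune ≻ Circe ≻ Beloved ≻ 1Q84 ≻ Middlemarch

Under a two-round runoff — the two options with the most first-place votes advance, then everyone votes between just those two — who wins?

Round 1 first-place votes: 1Q84 2, Beloved 2, Middlemarch 7, Circe 0, Dune 3.
Middlemarch and Dune advance.
Runoff: Middlemarch is preferred to Dune by 9 voters; Dune by 5.
Middlemarch wins the runoff.

Middlemarch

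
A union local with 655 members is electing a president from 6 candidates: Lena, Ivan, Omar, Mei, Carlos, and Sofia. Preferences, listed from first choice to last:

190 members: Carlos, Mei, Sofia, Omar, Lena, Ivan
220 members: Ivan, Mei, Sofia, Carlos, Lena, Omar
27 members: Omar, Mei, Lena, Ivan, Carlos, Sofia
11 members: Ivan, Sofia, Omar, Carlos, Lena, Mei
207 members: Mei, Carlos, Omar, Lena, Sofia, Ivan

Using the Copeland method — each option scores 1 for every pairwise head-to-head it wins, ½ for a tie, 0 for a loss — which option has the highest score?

Lena: beats Ivan; loses to Omar, Mei, Carlos, and Sofia → score 1.
Ivan: loses to Lena, Omar, Mei, Carlos, and Sofia → score 0.
Omar: beats Lena and Ivan; loses to Mei, Carlos, and Sofia → score 2.
Mei: beats Lena, Ivan, Omar, Carlos, and Sofia → score 5.
Carlos: beats Lena, Ivan, Omar, and Sofia; loses to Mei → score 4.
Sofia: beats Lena, Ivan, and Omar; loses to Mei and Carlos → score 3.
Mei has the best pairwise record.

Mei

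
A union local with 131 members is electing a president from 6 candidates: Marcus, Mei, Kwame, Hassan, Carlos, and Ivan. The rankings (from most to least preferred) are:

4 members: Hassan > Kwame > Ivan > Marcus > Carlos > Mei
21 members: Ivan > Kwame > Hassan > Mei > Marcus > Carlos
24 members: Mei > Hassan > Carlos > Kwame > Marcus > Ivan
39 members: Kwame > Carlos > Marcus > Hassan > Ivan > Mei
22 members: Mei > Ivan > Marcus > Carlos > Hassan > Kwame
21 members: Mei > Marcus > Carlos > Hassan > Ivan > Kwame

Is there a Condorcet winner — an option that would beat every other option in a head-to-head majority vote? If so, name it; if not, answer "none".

Mei vs Marcus: 88–43 for Mei.
Mei vs Kwame: 67–64 for Mei.
Mei vs Hassan: 67–64 for Mei.
Mei vs Carlos: 88–43 for Mei.
Mei vs Ivan: 67–64 for Mei.
Mei beats every other option head-to-head.

Mei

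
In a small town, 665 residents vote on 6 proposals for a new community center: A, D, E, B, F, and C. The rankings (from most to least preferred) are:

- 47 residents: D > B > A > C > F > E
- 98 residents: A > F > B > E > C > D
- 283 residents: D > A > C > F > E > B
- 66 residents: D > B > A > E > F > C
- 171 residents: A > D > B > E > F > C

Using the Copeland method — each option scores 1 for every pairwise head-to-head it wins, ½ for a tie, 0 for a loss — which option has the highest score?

D

A: beats E, B, F, and C; loses to D → score 4.
D: beats A, E, B, F, and C → score 5.
E: beats C; loses to A, D, B, and F → score 1.
B: beats E and C; loses to A, D, and F → score 2.
F: beats E, B, and C; loses to A and D → score 3.
C: loses to A, D, E, B, and F → score 0.
D has the best pairwise record.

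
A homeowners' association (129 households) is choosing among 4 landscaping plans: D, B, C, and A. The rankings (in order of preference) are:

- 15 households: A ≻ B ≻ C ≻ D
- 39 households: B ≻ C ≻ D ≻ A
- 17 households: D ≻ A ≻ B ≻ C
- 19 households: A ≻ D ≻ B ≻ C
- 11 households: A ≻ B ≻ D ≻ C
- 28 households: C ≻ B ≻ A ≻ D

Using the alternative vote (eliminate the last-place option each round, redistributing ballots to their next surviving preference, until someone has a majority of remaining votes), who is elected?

Round 1: D 17, B 39, C 28, A 45. Eliminate D.
Round 2: B 39, C 28, A 62. Eliminate C.
Round 3: B 67, A 62. B has a majority.

B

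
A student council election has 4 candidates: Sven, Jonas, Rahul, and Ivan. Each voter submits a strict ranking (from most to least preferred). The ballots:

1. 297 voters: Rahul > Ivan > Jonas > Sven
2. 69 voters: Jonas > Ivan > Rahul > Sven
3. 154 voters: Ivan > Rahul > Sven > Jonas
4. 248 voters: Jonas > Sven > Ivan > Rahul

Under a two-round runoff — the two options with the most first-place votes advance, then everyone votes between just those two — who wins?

Round 1 first-place votes: Sven 0, Jonas 317, Rahul 297, Ivan 154.
Jonas and Rahul advance.
Runoff: Jonas is preferred to Rahul by 317 voters; Rahul by 451.
Rahul wins the runoff.

Rahul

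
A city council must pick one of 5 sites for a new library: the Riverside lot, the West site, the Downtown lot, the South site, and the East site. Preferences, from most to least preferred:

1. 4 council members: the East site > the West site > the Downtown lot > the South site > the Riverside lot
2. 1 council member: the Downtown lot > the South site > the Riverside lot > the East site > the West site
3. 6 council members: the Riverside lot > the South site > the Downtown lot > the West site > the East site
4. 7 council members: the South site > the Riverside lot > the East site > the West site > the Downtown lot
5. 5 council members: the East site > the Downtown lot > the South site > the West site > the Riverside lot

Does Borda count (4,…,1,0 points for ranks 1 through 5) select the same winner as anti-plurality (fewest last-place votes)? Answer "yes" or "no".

yes

Borda — scores: the Riverside lot 47, the West site 30, the Downtown lot 39, the South site 63, the East site 51. Winner: the South site.
Anti-plurality — last-place votes: the Riverside lot 9, the West site 1, the Downtown lot 7, the South site 0, the East site 6. Winner: the South site.
The two methods agree.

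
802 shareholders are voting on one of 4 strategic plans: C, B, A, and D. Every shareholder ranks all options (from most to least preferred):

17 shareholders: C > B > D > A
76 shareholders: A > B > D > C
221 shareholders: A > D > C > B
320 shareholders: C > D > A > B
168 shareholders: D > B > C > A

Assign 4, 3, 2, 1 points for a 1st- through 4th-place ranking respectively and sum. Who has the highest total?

D

C: 17·4 + 76·1 + 221·2 + 320·4 + 168·2 = 2202
B: 17·3 + 76·3 + 221·1 + 320·1 + 168·3 = 1324
A: 17·1 + 76·4 + 221·4 + 320·2 + 168·1 = 2013
D: 17·2 + 76·2 + 221·3 + 320·3 + 168·4 = 2481
D has the highest Borda score (2481).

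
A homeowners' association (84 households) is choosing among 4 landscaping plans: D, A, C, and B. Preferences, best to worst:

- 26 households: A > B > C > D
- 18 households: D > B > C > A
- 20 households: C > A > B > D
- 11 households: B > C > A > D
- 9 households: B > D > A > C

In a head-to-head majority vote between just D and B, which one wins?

Voters preferring D to B: 18; preferring B to D: 66.
B wins the head-to-head.

B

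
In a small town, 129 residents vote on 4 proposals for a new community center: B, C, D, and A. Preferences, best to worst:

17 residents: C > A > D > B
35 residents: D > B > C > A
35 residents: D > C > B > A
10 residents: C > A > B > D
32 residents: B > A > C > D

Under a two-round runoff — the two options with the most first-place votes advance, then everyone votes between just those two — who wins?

D

Round 1 first-place votes: B 32, C 27, D 70, A 0.
D and B advance.
Runoff: D is preferred to B by 87 voters; B by 42.
D wins the runoff.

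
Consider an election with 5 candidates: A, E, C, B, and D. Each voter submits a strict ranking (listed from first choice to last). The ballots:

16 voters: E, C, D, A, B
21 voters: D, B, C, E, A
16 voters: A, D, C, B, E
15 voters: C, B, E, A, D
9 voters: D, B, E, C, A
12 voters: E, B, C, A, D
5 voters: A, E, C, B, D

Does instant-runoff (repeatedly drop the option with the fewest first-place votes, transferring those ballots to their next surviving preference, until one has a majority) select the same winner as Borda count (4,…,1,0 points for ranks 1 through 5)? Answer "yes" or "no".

no

Instant-runoff — R1 A 21, E 28, C 15, B 0, D 30 (B out); R2 A 21, E 28, C 15, D 30 (C out); R3 A 21, E 43, D 30 (A out); R4 E 48, D 46 (E winner). Winner: E.
Borda — scores: A 127, E 196, C 225, B 192, D 200. Winner: C.
The two methods disagree.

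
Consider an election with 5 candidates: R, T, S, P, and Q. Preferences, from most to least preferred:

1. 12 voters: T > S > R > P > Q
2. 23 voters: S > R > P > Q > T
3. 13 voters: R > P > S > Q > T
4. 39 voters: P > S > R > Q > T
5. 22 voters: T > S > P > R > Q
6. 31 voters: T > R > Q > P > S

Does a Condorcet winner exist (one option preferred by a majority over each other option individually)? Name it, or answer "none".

none

Checking pairwise contests:
S beats R 96–44.
R beats T 75–65.
P beats S 83–57.
R beats P 79–61.
R beats Q 140–0.
Every option loses at least one head-to-head, so there is no Condorcet winner.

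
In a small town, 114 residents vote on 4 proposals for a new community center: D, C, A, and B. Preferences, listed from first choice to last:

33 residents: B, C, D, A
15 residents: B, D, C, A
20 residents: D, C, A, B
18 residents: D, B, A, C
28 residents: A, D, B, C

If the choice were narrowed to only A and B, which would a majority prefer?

B

Voters preferring A to B: 48; preferring B to A: 66.
B wins the head-to-head.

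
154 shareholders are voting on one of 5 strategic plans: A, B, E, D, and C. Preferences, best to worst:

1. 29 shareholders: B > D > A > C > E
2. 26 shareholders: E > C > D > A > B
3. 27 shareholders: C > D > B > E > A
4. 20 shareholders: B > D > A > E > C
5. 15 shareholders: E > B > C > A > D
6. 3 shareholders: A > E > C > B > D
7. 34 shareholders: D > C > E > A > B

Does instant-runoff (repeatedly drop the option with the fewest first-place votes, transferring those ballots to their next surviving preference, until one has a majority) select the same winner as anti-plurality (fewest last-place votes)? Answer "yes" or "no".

Instant-runoff — R1 A 3, B 49, E 41, D 34, C 27 (A out); R2 B 49, E 44, D 34, C 27 (C out); R3 B 49, E 44, D 61 (E out); R4 B 67, D 87 (D winner). Winner: D.
Anti-plurality — last-place votes: A 27, B 60, E 29, D 18, C 20. Winner: D.
The two methods agree.

yes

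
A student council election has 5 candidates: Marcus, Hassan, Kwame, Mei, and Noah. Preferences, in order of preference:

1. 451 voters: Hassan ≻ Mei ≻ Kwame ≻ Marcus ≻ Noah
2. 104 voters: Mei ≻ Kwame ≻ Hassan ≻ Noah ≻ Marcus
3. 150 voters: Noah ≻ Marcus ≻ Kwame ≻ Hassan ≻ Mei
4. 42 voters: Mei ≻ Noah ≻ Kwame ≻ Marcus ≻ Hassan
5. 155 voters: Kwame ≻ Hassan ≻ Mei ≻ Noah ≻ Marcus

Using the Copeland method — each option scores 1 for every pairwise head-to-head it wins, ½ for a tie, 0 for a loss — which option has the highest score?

Hassan

Marcus: ties Noah; loses to Hassan, Kwame, and Mei → score 0.5.
Hassan: beats Marcus, Mei, and Noah; ties Kwame → score 3.5.
Kwame: beats Marcus and Noah; ties Hassan; loses to Mei → score 2.5.
Mei: beats Marcus, Kwame, and Noah; loses to Hassan → score 3.
Noah: ties Marcus; loses to Hassan, Kwame, and Mei → score 0.5.
Hassan has the best pairwise record.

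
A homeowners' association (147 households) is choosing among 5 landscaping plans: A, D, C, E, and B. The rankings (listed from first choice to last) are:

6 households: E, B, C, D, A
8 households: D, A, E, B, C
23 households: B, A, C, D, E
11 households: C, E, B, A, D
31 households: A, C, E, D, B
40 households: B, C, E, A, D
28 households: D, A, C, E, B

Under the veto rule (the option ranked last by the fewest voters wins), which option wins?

A

Last-place votes: A 6, D 51, C 8, E 23, B 59.
A is ranked last by the fewest voters, so A wins.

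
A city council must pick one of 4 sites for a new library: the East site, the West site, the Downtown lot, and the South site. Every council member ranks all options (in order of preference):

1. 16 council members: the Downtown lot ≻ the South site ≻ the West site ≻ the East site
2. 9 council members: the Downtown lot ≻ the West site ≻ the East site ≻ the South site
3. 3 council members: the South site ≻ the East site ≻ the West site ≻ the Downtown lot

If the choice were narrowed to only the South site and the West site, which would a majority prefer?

Voters preferring the South site to the West site: 19; preferring the West site to the South site: 9.
the South site wins the head-to-head.

the South site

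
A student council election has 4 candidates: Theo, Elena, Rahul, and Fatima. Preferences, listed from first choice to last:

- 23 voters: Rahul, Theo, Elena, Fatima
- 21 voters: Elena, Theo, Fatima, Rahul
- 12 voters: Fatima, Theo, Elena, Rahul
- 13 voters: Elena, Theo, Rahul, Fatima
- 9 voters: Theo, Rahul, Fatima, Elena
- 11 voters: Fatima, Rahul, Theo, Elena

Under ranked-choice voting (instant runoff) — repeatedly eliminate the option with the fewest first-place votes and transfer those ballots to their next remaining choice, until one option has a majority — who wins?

Round 1: Theo 9, Elena 34, Rahul 23, Fatima 23. Eliminate Theo.
Round 2: Elena 34, Rahul 32, Fatima 23. Eliminate Fatima.
Round 3: Elena 46, Rahul 43. Elena has a majority.

Elena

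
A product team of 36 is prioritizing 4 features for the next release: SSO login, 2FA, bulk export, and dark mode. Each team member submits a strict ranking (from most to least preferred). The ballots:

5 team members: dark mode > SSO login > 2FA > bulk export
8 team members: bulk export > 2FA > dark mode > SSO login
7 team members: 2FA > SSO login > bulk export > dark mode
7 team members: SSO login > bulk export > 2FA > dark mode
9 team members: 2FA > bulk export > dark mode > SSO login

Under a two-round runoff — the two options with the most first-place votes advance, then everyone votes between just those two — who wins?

2FA

Round 1 first-place votes: SSO login 7, 2FA 16, bulk export 8, dark mode 5.
2FA and bulk export advance.
Runoff: 2FA is preferred to bulk export by 21 voters; bulk export by 15.
2FA wins the runoff.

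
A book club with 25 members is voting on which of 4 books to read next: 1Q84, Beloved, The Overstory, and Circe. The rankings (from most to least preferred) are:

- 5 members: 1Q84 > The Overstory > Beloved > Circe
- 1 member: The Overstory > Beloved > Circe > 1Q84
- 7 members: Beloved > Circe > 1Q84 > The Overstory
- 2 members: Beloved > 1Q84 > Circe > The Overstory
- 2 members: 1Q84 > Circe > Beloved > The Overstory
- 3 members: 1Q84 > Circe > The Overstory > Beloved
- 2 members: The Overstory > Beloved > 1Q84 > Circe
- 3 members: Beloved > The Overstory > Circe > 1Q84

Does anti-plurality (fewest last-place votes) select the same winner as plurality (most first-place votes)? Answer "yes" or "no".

Anti-plurality — last-place votes: 1Q84 4, Beloved 3, The Overstory 11, Circe 7. Winner: Beloved.
Plurality — first-place votes: 1Q84 10, Beloved 12, The Overstory 3, Circe 0. Winner: Beloved.
The two methods agree.

yes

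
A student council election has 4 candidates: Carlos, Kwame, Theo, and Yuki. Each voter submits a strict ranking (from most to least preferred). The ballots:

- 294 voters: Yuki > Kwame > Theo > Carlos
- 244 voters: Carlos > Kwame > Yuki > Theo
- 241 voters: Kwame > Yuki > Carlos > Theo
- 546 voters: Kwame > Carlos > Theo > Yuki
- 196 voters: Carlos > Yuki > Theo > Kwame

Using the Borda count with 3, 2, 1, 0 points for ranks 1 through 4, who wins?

Carlos: 294·0 + 244·3 + 241·1 + 546·2 + 196·3 = 2653
Kwame: 294·2 + 244·2 + 241·3 + 546·3 + 196·0 = 3437
Theo: 294·1 + 244·0 + 241·0 + 546·1 + 196·1 = 1036
Yuki: 294·3 + 244·1 + 241·2 + 546·0 + 196·2 = 2000
Kwame has the highest Borda score (3437).

Kwame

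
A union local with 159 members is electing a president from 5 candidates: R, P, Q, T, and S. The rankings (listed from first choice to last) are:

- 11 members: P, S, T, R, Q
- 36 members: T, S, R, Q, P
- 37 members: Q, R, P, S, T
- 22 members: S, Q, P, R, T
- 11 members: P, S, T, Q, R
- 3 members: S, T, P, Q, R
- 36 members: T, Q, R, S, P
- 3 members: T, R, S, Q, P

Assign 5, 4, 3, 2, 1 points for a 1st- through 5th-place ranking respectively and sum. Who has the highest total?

Q

R: 11·2 + 36·3 + 37·4 + 22·2 + 11·1 + 3·1 + 36·3 + 3·4 = 456
P: 11·5 + 36·1 + 37·3 + 22·3 + 11·5 + 3·3 + 36·1 + 3·1 = 371
Q: 11·1 + 36·2 + 37·5 + 22·4 + 11·2 + 3·2 + 36·4 + 3·2 = 534
T: 11·3 + 36·5 + 37·1 + 22·1 + 11·3 + 3·4 + 36·5 + 3·5 = 512
S: 11·4 + 36·4 + 37·2 + 22·5 + 11·4 + 3·5 + 36·2 + 3·3 = 512
Q has the highest Borda score (534).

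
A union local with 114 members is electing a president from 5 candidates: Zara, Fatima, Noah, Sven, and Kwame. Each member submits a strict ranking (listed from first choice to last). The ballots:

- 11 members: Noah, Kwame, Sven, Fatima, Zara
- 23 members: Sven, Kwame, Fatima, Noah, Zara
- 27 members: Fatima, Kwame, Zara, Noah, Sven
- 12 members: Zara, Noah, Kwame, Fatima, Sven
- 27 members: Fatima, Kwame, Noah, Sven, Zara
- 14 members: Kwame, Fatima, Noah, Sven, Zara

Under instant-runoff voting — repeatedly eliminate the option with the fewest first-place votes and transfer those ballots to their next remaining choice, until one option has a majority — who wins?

Round 1: Zara 12, Fatima 54, Noah 11, Sven 23, Kwame 14. Eliminate Noah.
Round 2: Zara 12, Fatima 54, Sven 23, Kwame 25. Eliminate Zara.
Round 3: Fatima 54, Sven 23, Kwame 37. Eliminate Sven.
Round 4: Fatima 54, Kwame 60. Kwame has a majority.

Kwame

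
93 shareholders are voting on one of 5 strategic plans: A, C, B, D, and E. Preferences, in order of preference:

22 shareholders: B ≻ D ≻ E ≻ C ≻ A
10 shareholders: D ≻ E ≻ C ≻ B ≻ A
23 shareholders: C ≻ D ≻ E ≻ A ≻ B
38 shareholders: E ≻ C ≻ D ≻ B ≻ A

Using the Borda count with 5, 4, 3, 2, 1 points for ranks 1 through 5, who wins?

E

A: 22·1 + 10·1 + 23·2 + 38·1 = 116
C: 22·2 + 10·3 + 23·5 + 38·4 = 341
B: 22·5 + 10·2 + 23·1 + 38·2 = 229
D: 22·4 + 10·5 + 23·4 + 38·3 = 344
E: 22·3 + 10·4 + 23·3 + 38·5 = 365
E has the highest Borda score (365).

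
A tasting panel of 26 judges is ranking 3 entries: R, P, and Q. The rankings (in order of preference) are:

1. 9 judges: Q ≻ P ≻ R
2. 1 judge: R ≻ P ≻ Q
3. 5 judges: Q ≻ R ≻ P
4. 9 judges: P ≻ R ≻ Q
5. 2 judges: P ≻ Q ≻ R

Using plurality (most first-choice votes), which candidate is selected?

Q

First-place votes: R 1, P 11, Q 14.
Q has the most first-place votes.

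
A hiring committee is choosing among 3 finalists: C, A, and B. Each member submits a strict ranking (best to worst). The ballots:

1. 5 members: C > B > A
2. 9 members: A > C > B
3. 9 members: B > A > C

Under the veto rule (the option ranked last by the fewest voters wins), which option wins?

A

Last-place votes: C 9, A 5, B 9.
A is ranked last by the fewest voters, so A wins.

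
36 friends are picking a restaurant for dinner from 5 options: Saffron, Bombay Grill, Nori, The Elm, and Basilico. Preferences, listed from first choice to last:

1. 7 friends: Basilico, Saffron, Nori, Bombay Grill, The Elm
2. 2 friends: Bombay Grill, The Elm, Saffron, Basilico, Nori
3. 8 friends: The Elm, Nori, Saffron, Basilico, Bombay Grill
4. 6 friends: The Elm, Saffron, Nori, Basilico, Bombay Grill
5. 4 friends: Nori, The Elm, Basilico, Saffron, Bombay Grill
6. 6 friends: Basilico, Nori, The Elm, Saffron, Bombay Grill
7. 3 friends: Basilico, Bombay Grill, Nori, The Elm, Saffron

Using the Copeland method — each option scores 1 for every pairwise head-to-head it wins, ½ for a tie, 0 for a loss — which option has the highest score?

Nori

Saffron: beats Bombay Grill; loses to Nori, The Elm, and Basilico → score 1.
Bombay Grill: loses to Saffron, Nori, The Elm, and Basilico → score 0.
Nori: beats Saffron, Bombay Grill, and The Elm; ties Basilico → score 3.5.
The Elm: beats Saffron, Bombay Grill, and Basilico; loses to Nori → score 3.
Basilico: beats Saffron and Bombay Grill; ties Nori; loses to The Elm → score 2.5.
Nori has the best pairwise record.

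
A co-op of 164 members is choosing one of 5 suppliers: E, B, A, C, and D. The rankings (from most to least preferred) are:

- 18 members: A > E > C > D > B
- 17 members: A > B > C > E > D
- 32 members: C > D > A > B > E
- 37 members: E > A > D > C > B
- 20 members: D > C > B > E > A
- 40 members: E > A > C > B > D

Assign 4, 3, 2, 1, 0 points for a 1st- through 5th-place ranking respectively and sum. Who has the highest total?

E: 18·3 + 17·1 + 32·0 + 37·4 + 20·1 + 40·4 = 399
B: 18·0 + 17·3 + 32·1 + 37·0 + 20·2 + 40·1 = 163
A: 18·4 + 17·4 + 32·2 + 37·3 + 20·0 + 40·3 = 435
C: 18·2 + 17·2 + 32·4 + 37·1 + 20·3 + 40·2 = 375
D: 18·1 + 17·0 + 32·3 + 37·2 + 20·4 + 40·0 = 268
A has the highest Borda score (435).

A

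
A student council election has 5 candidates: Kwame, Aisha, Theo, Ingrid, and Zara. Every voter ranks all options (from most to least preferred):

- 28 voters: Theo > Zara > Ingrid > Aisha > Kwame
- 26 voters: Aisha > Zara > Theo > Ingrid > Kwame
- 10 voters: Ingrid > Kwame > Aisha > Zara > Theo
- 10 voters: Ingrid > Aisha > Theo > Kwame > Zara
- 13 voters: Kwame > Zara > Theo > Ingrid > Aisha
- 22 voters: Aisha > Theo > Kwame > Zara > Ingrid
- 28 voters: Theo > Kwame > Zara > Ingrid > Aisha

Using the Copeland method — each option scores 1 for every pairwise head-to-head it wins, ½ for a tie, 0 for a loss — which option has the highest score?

Kwame: beats Zara; loses to Aisha, Theo, and Ingrid → score 1.
Aisha: beats Kwame; loses to Theo, Ingrid, and Zara → score 1.
Theo: beats Kwame, Aisha, Ingrid, and Zara → score 4.
Ingrid: beats Kwame and Aisha; loses to Theo and Zara → score 2.
Zara: beats Aisha and Ingrid; loses to Kwame and Theo → score 2.
Theo has the best pairwise record.

Theo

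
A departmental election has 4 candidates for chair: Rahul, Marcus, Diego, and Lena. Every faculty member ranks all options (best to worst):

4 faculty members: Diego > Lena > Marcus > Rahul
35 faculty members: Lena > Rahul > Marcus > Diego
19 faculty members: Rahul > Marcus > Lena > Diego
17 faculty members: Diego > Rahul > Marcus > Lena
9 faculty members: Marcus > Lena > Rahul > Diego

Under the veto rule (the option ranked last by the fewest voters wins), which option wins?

Marcus

Last-place votes: Rahul 4, Marcus 0, Diego 63, Lena 17.
Marcus is ranked last by the fewest voters, so Marcus wins.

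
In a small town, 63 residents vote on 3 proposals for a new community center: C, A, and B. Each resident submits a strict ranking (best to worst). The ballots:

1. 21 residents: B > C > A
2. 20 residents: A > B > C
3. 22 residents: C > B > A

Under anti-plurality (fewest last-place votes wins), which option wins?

Last-place votes: C 20, A 43, B 0.
B is ranked last by the fewest voters, so B wins.

B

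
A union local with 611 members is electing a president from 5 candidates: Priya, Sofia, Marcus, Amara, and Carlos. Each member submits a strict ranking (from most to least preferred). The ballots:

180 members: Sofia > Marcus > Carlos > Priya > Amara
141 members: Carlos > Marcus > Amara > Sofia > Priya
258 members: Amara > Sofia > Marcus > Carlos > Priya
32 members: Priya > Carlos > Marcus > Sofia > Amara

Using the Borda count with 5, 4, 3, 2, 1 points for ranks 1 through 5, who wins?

Priya: 180·2 + 141·1 + 258·1 + 32·5 = 919
Sofia: 180·5 + 141·2 + 258·4 + 32·2 = 2278
Marcus: 180·4 + 141·4 + 258·3 + 32·3 = 2154
Amara: 180·1 + 141·3 + 258·5 + 32·1 = 1925
Carlos: 180·3 + 141·5 + 258·2 + 32·4 = 1889
Sofia has the highest Borda score (2278).

Sofia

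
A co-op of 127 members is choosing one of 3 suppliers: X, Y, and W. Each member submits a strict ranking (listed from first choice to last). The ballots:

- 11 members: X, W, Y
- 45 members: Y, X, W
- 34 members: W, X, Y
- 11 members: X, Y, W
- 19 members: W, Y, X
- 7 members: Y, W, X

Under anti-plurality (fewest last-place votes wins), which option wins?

X

Last-place votes: X 26, Y 45, W 56.
X is ranked last by the fewest voters, so X wins.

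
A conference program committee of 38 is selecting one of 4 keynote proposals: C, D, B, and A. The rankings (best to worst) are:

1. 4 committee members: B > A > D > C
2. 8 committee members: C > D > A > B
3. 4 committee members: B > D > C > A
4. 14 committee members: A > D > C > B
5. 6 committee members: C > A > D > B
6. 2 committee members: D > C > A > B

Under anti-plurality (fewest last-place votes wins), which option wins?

D

Last-place votes: C 4, D 0, B 30, A 4.
D is ranked last by the fewest voters, so D wins.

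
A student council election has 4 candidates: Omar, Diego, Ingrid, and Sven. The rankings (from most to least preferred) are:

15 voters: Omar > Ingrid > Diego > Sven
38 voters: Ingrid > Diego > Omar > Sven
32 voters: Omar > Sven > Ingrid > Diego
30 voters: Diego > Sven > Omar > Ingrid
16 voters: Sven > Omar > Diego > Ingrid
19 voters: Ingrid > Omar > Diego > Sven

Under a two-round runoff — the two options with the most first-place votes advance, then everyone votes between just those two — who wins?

Round 1 first-place votes: Omar 47, Diego 30, Ingrid 57, Sven 16.
Ingrid and Omar advance.
Runoff: Ingrid is preferred to Omar by 57 voters; Omar by 93.
Omar wins the runoff.

Omar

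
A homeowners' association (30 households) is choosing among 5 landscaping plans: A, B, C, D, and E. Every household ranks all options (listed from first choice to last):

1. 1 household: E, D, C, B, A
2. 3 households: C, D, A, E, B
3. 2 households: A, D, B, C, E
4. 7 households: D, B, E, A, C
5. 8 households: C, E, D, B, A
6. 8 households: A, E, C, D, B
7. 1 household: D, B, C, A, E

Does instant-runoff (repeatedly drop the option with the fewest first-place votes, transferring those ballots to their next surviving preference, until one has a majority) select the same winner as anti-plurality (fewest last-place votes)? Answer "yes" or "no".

no

Instant-runoff — R1 A 10, B 0, C 11, D 8, E 1 (B out); R2 A 10, C 11, D 8, E 1 (E out); R3 A 10, C 11, D 9 (D out); R4 A 17, C 13 (A winner). Winner: A.
Anti-plurality — last-place votes: A 9, B 11, C 7, D 0, E 3. Winner: D.
The two methods disagree.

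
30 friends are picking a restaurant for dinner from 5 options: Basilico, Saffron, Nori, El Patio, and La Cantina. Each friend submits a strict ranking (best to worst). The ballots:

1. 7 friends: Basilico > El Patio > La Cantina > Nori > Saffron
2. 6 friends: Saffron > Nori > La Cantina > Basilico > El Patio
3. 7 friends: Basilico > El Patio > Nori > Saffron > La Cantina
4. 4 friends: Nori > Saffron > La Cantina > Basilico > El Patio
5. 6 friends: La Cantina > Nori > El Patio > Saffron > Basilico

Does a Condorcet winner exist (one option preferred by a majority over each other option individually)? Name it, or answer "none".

Nori vs Basilico: 16–14 for Nori.
Nori vs Saffron: 24–6 for Nori.
Nori vs El Patio: 16–14 for Nori.
Nori vs La Cantina: 17–13 for Nori.
Nori beats every other option head-to-head.

Nori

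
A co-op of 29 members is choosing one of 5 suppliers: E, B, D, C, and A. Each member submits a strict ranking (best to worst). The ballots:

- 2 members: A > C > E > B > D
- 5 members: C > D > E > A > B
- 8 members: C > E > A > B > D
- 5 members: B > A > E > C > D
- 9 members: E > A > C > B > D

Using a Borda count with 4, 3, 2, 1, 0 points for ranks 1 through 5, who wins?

E: 2·2 + 5·2 + 8·3 + 5·2 + 9·4 = 84
B: 2·1 + 5·0 + 8·1 + 5·4 + 9·1 = 39
D: 2·0 + 5·3 + 8·0 + 5·0 + 9·0 = 15
C: 2·3 + 5·4 + 8·4 + 5·1 + 9·2 = 81
A: 2·4 + 5·1 + 8·2 + 5·3 + 9·3 = 71
E has the highest Borda score (84).

E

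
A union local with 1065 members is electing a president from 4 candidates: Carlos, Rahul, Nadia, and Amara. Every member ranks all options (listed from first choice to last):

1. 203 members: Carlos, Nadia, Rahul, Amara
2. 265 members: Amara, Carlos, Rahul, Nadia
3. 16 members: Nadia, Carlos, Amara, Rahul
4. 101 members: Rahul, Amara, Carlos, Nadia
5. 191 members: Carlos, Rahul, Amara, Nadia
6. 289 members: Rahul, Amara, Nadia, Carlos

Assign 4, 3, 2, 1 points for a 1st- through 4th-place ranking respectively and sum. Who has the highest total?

Carlos: 203·4 + 265·3 + 16·3 + 101·2 + 191·4 + 289·1 = 2910
Rahul: 203·2 + 265·2 + 16·1 + 101·4 + 191·3 + 289·4 = 3085
Nadia: 203·3 + 265·1 + 16·4 + 101·1 + 191·1 + 289·2 = 1808
Amara: 203·1 + 265·4 + 16·2 + 101·3 + 191·2 + 289·3 = 2847
Rahul has the highest Borda score (3085).

Rahul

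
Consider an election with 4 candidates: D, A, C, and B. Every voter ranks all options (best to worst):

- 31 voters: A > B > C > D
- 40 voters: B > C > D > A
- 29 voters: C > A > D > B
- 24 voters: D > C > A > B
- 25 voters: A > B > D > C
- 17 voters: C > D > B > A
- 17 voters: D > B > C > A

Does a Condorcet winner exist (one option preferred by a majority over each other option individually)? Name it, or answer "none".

none

Checking pairwise contests:
C beats D 117–66.
D beats A 98–85.
B beats C 113–70.
A beats B 109–74.
Every option loses at least one head-to-head, so there is no Condorcet winner.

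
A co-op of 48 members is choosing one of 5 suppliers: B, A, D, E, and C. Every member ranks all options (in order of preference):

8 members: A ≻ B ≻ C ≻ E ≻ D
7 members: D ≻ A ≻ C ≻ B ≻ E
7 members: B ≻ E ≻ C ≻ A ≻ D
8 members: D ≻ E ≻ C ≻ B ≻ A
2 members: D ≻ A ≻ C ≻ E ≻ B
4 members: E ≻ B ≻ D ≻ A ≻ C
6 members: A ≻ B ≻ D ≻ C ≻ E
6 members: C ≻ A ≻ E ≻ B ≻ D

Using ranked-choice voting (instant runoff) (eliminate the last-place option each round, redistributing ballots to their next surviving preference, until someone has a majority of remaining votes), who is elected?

Round 1: B 7, A 14, D 17, E 4, C 6. Eliminate E.
Round 2: B 11, A 14, D 17, C 6. Eliminate C.
Round 3: B 11, A 20, D 17. Eliminate B.
Round 4: A 27, D 21. A has a majority.

A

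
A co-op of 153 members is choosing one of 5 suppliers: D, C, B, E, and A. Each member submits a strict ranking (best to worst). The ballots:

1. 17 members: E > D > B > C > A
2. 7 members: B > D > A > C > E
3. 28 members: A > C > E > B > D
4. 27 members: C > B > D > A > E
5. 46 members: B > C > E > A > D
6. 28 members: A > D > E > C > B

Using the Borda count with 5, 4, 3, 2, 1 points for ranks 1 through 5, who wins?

D: 17·4 + 7·4 + 28·1 + 27·3 + 46·1 + 28·4 = 363
C: 17·2 + 7·2 + 28·4 + 27·5 + 46·4 + 28·2 = 535
B: 17·3 + 7·5 + 28·2 + 27·4 + 46·5 + 28·1 = 508
E: 17·5 + 7·1 + 28·3 + 27·1 + 46·3 + 28·3 = 425
A: 17·1 + 7·3 + 28·5 + 27·2 + 46·2 + 28·5 = 464
C has the highest Borda score (535).

C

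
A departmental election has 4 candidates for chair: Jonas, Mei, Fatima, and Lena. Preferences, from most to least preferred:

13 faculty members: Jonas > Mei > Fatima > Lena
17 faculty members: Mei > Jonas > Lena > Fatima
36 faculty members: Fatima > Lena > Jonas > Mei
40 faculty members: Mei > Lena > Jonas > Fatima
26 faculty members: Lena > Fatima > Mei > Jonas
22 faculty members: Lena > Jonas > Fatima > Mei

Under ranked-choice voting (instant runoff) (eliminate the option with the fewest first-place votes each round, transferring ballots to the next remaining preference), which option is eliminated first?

Jonas

Round 1: Jonas 13, Mei 57, Fatima 36, Lena 48. Eliminate Jonas.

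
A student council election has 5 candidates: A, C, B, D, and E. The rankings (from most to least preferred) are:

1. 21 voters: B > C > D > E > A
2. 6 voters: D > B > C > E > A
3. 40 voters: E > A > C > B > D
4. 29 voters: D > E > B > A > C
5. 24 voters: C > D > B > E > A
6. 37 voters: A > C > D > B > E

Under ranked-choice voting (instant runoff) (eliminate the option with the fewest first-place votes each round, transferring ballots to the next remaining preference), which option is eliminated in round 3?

A

Round 1: A 37, C 24, B 21, D 35, E 40. Eliminate B.
Round 2: A 37, C 45, D 35, E 40. Eliminate D.
Round 3: A 37, C 51, E 69. Eliminate A.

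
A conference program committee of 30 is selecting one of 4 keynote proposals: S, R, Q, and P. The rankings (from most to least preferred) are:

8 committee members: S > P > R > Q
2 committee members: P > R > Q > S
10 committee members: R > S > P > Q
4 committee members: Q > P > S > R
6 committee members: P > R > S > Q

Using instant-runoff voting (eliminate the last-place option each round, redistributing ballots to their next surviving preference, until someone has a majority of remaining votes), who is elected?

P

Round 1: S 8, R 10, Q 4, P 8. Eliminate Q.
Round 2: S 8, R 10, P 12. Eliminate S.
Round 3: R 10, P 20. P has a majority.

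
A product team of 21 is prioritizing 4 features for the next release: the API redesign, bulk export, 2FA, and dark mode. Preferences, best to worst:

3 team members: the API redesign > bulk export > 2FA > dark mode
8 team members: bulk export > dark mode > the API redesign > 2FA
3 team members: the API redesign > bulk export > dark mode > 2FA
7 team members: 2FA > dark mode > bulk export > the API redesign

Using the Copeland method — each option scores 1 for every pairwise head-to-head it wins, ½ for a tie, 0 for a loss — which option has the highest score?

bulk export

the API redesign: beats 2FA; loses to bulk export and dark mode → score 1.
bulk export: beats the API redesign, 2FA, and dark mode → score 3.
2FA: loses to the API redesign, bulk export, and dark mode → score 0.
dark mode: beats the API redesign and 2FA; loses to bulk export → score 2.
bulk export has the best pairwise record.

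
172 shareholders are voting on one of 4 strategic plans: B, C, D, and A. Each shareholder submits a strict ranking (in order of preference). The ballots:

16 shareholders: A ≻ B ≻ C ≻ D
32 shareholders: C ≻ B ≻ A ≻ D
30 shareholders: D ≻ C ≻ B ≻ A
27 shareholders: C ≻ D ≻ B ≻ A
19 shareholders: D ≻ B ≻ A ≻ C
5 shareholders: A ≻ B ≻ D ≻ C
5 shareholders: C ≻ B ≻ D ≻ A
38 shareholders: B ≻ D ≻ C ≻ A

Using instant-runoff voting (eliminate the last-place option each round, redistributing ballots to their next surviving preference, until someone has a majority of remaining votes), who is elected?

C

Round 1: B 38, C 64, D 49, A 21. Eliminate A.
Round 2: B 59, C 64, D 49. Eliminate D.
Round 3: B 78, C 94. C has a majority.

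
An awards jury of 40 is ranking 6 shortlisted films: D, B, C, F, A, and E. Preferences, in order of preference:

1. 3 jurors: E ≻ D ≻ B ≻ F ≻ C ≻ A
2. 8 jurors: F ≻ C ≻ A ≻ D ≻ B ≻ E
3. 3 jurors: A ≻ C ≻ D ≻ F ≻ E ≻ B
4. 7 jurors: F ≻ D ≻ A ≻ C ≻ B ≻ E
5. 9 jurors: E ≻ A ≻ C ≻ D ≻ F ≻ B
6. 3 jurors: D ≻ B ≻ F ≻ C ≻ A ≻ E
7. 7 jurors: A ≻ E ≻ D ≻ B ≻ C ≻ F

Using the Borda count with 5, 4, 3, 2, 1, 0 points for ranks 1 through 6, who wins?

A

D: 3·4 + 8·2 + 3·3 + 7·4 + 9·2 + 3·5 + 7·3 = 119
B: 3·3 + 8·1 + 3·0 + 7·1 + 9·0 + 3·4 + 7·2 = 50
C: 3·1 + 8·4 + 3·4 + 7·2 + 9·3 + 3·2 + 7·1 = 101
F: 3·2 + 8·5 + 3·2 + 7·5 + 9·1 + 3·3 + 7·0 = 105
A: 3·0 + 8·3 + 3·5 + 7·3 + 9·4 + 3·1 + 7·5 = 134
E: 3·5 + 8·0 + 3·1 + 7·0 + 9·5 + 3·0 + 7·4 = 91
A has the highest Borda score (134).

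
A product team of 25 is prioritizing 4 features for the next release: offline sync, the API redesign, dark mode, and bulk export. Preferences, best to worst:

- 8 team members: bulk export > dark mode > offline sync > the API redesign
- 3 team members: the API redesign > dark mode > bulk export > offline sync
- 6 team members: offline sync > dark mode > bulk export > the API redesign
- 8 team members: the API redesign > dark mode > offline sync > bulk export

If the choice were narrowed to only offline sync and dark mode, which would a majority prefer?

Voters preferring offline sync to dark mode: 6; preferring dark mode to offline sync: 19.
dark mode wins the head-to-head.

dark mode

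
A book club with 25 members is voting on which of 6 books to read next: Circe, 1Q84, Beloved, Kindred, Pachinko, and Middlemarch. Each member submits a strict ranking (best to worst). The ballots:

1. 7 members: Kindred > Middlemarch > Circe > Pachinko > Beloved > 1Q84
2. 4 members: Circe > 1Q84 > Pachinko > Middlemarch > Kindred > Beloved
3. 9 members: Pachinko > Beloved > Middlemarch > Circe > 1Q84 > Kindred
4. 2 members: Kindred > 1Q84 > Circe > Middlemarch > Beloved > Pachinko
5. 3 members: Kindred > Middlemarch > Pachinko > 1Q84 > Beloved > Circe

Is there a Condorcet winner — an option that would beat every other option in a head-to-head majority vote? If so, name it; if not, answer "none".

none

Checking pairwise contests:
Middlemarch beats Circe 19–6.
Circe beats 1Q84 20–5.
Circe beats Beloved 13–12.
Circe beats Kindred 13–12.
Circe beats Pachinko 13–12.
Pachinko beats Middlemarch 13–12.
Every option loses at least one head-to-head, so there is no Condorcet winner.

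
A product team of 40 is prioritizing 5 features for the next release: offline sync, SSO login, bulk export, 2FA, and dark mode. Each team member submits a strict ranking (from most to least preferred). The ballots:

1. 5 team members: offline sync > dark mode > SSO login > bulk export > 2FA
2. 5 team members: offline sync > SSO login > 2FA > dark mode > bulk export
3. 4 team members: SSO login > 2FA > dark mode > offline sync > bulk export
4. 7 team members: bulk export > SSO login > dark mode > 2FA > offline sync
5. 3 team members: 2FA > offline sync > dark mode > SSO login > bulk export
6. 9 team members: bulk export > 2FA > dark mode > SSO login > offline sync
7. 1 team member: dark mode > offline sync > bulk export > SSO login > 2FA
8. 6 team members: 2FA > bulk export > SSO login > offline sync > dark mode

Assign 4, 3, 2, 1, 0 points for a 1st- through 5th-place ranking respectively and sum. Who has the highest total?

2FA

offline sync: 5·4 + 5·4 + 4·1 + 7·0 + 3·3 + 9·0 + 1·3 + 6·1 = 62
SSO login: 5·2 + 5·3 + 4·4 + 7·3 + 3·1 + 9·1 + 1·1 + 6·2 = 87
bulk export: 5·1 + 5·0 + 4·0 + 7·4 + 3·0 + 9·4 + 1·2 + 6·3 = 89
2FA: 5·0 + 5·2 + 4·3 + 7·1 + 3·4 + 9·3 + 1·0 + 6·4 = 92
dark mode: 5·3 + 5·1 + 4·2 + 7·2 + 3·2 + 9·2 + 1·4 + 6·0 = 70
2FA has the highest Borda score (92).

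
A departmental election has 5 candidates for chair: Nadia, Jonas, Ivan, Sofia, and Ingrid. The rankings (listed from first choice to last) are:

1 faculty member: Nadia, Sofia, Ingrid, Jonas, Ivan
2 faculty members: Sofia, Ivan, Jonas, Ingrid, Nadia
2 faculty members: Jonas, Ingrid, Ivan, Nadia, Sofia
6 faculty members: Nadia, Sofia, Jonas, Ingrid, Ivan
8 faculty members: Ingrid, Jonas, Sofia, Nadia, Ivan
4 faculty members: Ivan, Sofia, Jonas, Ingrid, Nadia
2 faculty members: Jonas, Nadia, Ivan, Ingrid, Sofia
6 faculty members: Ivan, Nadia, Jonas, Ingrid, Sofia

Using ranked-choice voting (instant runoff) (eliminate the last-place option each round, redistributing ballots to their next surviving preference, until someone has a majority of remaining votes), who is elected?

Round 1: Nadia 7, Jonas 4, Ivan 10, Sofia 2, Ingrid 8. Eliminate Sofia.
Round 2: Nadia 7, Jonas 4, Ivan 12, Ingrid 8. Eliminate Jonas.
Round 3: Nadia 9, Ivan 12, Ingrid 10. Eliminate Nadia.
Round 4: Ivan 14, Ingrid 17. Ingrid has a majority.

Ingrid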